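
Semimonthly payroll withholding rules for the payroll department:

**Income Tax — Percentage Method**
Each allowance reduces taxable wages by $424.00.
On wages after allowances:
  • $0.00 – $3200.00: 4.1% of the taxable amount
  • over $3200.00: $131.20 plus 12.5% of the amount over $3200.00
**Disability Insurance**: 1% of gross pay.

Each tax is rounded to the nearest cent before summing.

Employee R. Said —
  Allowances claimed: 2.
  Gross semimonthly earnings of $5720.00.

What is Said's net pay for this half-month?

$5322.60

Income Tax: taxable = $5720.00 − 2×$424.00 = $4872.00
  $131.20 + 12.5% × ($4872.00 − $3200.00) = $131.20 + 12.5% × $1672.00 = $340.20
Disability Insurance: 1% × $5720.00 = $57.20
Total withheld: $340.20 + $57.20 = $397.40
Net pay: $5720.00 − $397.40 = $5322.60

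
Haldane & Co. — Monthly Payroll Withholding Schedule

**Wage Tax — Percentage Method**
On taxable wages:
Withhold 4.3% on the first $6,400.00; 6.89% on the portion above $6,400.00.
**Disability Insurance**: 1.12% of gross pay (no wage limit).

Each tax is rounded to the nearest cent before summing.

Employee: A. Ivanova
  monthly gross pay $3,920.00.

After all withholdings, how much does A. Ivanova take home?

Wage Tax: taxable = $3,920.00
  4.3% × $3,920.00 = $168.56
Disability Insurance: 1.12% × $3,920.00 = $43.90
Total withheld: $168.56 + $43.90 = $212.46
Net pay: $3,920.00 − $212.46 = $3,707.54

$3,707.54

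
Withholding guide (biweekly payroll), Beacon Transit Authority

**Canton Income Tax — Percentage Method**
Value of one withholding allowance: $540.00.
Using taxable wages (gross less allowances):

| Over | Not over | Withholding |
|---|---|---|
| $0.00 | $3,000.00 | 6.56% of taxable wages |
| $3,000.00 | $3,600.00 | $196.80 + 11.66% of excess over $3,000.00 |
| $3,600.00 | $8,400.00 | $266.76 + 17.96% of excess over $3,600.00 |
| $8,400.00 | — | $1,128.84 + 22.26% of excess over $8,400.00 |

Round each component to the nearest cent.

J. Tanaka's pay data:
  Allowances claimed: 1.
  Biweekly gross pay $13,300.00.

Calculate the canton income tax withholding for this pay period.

$2,099.38

Canton Income Tax: taxable = $13,300.00 − 1×$540.00 = $12,760.00
  $1,128.84 + 22.26% × ($12,760.00 − $8,400.00) = $1,128.84 + 22.26% × $4,360.00 = $2,099.38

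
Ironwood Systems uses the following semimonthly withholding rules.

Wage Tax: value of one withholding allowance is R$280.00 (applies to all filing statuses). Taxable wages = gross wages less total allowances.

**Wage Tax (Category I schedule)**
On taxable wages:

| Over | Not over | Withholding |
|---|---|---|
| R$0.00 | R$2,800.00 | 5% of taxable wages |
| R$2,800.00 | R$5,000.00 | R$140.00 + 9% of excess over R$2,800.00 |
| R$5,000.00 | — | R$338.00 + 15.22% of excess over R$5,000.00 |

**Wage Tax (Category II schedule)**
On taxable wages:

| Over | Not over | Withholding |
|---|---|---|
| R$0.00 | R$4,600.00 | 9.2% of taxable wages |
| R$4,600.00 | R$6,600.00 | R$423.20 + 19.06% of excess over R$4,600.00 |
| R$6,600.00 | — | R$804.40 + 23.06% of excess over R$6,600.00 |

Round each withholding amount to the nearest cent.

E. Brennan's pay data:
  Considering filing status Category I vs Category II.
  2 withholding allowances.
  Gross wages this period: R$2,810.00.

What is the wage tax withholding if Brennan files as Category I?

Wage Tax (Category I): taxable = R$2,810.00 − 2×R$280.00 = R$2,250.00
  5% × R$2,250.00 = R$112.50

R$112.50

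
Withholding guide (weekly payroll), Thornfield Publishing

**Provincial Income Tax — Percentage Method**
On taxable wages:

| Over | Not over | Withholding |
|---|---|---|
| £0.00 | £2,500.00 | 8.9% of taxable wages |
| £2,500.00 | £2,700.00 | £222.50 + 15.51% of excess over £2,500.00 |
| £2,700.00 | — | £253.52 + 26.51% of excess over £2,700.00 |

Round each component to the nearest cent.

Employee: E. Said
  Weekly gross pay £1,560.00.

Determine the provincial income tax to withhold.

Provincial Income Tax: taxable = £1,560.00
  8.9% × £1,560.00 = £138.84

£138.84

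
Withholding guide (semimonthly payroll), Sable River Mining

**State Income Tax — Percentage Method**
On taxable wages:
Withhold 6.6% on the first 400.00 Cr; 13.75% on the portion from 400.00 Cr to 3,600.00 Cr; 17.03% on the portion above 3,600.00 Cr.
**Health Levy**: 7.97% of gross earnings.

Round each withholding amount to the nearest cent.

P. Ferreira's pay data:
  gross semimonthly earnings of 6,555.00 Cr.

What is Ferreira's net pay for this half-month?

State Income Tax: taxable = 6,555.00 Cr
  466.40 Cr + 17.03% × (6,555.00 Cr − 3,600.00 Cr) = 466.40 Cr + 17.03% × 2,955.00 Cr = 969.64 Cr
Health Levy: 7.97% × 6,555.00 Cr = 522.43 Cr
Total withheld: 969.64 Cr + 522.43 Cr = 1,492.07 Cr
Net pay: 6,555.00 Cr − 1,492.07 Cr = 5,062.93 Cr

5,062.93 Cr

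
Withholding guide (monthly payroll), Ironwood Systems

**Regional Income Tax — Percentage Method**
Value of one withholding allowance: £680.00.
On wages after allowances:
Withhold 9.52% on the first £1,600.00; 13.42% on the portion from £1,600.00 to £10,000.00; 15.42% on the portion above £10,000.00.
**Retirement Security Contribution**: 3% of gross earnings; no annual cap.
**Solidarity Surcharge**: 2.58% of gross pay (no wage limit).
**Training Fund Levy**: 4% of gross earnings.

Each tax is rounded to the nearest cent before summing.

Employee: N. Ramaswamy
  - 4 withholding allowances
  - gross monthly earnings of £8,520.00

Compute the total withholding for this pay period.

Regional Income Tax: taxable = £8,520.00 − 4×£680.00 = £5,800.00
  £152.32 + 13.42% × (£5,800.00 − £1,600.00) = £152.32 + 13.42% × £4,200.00 = £715.96
Retirement Security Contribution: 3% × £8,520.00 = £255.60
Solidarity Surcharge: 2.58% × £8,520.00 = £219.82
Training Fund Levy: 4% × £8,520.00 = £340.80
Total: £715.96 + £255.60 + £219.82 + £340.80 = £1,532.18

£1,532.18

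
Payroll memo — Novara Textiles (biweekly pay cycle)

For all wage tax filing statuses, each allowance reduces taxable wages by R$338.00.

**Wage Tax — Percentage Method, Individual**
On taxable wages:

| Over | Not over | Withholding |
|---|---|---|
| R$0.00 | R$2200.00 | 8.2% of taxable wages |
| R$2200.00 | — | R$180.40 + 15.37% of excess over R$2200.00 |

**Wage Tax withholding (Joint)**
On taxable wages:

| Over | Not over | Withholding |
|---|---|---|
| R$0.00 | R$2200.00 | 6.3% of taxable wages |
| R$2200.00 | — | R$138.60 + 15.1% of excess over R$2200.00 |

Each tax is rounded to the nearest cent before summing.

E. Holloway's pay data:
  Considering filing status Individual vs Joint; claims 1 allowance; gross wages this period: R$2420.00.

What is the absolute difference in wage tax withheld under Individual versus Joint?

R$39.55

Wage Tax (Individual): taxable = R$2420.00 − 1×R$338.00 = R$2082.00
  8.2% × R$2082.00 = R$170.72
Wage Tax (Joint): taxable = R$2420.00 − 1×R$338.00 = R$2082.00
  6.3% × R$2082.00 = R$131.17
Difference: |R$170.72 − R$131.17| = R$39.55 (higher under Individual)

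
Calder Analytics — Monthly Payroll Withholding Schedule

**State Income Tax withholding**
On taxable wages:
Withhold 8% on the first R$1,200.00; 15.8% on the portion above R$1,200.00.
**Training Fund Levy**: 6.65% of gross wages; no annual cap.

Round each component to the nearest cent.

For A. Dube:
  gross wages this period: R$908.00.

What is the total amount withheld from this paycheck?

State Income Tax: taxable = R$908.00
  8% × R$908.00 = R$72.64
Training Fund Levy: 6.65% × R$908.00 = R$60.38
Total: R$72.64 + R$60.38 = R$133.02

R$133.02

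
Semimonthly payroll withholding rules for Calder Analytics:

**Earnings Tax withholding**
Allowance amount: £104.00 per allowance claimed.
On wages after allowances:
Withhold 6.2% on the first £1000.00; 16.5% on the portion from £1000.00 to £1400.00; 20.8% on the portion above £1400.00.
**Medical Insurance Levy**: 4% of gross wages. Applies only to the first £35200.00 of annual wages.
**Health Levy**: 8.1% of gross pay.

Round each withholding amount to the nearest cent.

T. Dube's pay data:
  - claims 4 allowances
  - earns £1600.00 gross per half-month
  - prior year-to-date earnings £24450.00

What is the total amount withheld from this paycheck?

Earnings Tax: taxable = £1600.00 − 4×£104.00 = £1184.00
  £62.00 + 16.5% × (£1184.00 − £1000.00) = £62.00 + 16.5% × £184.00 = £92.36
Medical Insurance Levy: 4% × £1600.00 = £64.00
Health Levy: 8.1% × £1600.00 = £129.60
Total: £92.36 + £64.00 + £129.60 = £285.96

£285.96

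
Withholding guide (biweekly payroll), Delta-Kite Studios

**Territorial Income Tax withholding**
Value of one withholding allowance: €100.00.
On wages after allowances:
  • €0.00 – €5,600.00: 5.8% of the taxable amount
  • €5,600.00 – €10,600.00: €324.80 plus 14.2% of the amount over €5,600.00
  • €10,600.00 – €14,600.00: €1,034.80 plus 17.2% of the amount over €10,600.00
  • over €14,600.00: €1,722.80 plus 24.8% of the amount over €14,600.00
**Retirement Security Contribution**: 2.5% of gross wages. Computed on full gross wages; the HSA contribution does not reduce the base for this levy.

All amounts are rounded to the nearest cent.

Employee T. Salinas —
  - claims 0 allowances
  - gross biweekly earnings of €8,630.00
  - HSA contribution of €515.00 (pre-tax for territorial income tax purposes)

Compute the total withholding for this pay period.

Territorial Income Tax: taxable = €8,630.00 − €515.00 = €8,115.00
  €324.80 + 14.2% × (€8,115.00 − €5,600.00) = €324.80 + 14.2% × €2,515.00 = €681.93
Retirement Security Contribution: 2.5% × €8,630.00 = €215.75
Total: €681.93 + €215.75 = €897.68

€897.68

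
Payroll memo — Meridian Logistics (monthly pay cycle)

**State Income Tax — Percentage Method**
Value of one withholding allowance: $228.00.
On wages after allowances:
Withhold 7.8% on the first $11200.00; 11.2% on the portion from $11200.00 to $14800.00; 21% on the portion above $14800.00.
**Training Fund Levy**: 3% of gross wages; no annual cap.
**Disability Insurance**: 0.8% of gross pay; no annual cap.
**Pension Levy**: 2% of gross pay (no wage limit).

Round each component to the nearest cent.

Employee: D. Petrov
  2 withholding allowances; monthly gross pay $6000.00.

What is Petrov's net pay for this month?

State Income Tax: taxable = $6000.00 − 2×$228.00 = $5544.00
  7.8% × $5544.00 = $432.43
Training Fund Levy: 3% × $6000.00 = $180.00
Disability Insurance: 0.8% × $6000.00 = $48.00
Pension Levy: 2% × $6000.00 = $120.00
Total withheld: $432.43 + $180.00 + $48.00 + $120.00 = $780.43
Net pay: $6000.00 − $780.43 = $5219.57

$5219.57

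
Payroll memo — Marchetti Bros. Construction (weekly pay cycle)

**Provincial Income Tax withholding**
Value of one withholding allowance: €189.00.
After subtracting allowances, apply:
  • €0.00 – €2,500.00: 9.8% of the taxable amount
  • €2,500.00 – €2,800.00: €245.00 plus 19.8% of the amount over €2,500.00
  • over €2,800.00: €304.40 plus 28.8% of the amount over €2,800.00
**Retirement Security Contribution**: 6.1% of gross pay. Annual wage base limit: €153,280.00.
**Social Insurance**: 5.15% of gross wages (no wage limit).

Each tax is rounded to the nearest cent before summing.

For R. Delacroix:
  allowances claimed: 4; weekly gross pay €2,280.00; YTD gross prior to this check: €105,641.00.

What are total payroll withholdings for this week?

Provincial Income Tax: taxable = €2,280.00 − 4×€189.00 = €1,524.00
  9.8% × €1,524.00 = €149.35
Retirement Security Contribution: 6.1% × €2,280.00 = €139.08
Social Insurance: 5.15% × €2,280.00 = €117.42
Total: €149.35 + €139.08 + €117.42 = €405.85

€405.85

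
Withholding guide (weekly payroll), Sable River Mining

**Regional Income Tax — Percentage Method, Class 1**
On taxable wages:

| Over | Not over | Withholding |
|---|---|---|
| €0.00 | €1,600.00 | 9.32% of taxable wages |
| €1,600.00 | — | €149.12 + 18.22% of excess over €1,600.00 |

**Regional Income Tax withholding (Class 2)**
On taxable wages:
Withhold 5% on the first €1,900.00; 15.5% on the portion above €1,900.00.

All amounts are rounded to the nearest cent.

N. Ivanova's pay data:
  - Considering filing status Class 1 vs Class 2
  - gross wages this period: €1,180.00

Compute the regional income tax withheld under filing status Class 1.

Regional Income Tax (Class 1): taxable = €1,180.00
  9.32% × €1,180.00 = €109.98

€109.98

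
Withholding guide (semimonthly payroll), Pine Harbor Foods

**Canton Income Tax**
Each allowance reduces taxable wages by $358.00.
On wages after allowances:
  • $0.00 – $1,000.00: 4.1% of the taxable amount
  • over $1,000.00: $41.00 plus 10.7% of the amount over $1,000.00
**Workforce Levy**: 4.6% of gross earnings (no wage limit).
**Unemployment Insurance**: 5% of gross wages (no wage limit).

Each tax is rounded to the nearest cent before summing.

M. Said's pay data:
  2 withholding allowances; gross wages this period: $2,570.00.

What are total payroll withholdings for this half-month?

Canton Income Tax: taxable = $2,570.00 − 2×$358.00 = $1,854.00
  $41.00 + 10.7% × ($1,854.00 − $1,000.00) = $41.00 + 10.7% × $854.00 = $132.38
Workforce Levy: 4.6% × $2,570.00 = $118.22
Unemployment Insurance: 5% × $2,570.00 = $128.50
Total: $132.38 + $118.22 + $128.50 = $379.10

$379.10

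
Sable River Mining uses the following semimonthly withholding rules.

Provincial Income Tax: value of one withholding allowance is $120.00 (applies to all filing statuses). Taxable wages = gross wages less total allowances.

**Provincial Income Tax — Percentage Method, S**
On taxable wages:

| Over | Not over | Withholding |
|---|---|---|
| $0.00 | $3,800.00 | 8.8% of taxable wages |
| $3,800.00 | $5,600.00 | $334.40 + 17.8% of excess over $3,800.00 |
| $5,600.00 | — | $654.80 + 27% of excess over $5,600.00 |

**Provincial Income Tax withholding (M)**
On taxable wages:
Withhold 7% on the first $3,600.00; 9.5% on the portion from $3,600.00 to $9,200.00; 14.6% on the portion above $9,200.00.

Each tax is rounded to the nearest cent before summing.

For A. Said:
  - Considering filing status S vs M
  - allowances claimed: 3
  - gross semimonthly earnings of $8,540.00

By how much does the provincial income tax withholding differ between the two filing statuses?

$664.30

Provincial Income Tax (S): taxable = $8,540.00 − 3×$120.00 = $8,180.00
  $654.80 + 27% × ($8,180.00 − $5,600.00) = $654.80 + 27% × $2,580.00 = $1,351.40
Provincial Income Tax (M): taxable = $8,540.00 − 3×$120.00 = $8,180.00
  $252.00 + 9.5% × ($8,180.00 − $3,600.00) = $252.00 + 9.5% × $4,580.00 = $687.10
Difference: |$1,351.40 − $687.10| = $664.30 (higher under S)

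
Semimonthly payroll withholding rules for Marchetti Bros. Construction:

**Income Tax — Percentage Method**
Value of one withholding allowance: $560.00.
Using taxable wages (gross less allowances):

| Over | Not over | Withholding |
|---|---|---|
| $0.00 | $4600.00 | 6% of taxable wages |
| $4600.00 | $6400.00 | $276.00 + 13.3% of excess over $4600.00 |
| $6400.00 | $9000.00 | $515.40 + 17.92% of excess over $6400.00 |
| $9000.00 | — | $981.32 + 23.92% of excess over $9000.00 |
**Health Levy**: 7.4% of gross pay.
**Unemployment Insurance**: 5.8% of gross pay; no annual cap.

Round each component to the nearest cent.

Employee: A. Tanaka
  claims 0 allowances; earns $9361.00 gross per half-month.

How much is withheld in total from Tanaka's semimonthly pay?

Income Tax: taxable = $9361.00
  $981.32 + 23.92% × ($9361.00 − $9000.00) = $981.32 + 23.92% × $361.00 = $1067.67
Health Levy: 7.4% × $9361.00 = $692.71
Unemployment Insurance: 5.8% × $9361.00 = $542.94
Total: $1067.67 + $692.71 + $542.94 = $2303.32

$2303.32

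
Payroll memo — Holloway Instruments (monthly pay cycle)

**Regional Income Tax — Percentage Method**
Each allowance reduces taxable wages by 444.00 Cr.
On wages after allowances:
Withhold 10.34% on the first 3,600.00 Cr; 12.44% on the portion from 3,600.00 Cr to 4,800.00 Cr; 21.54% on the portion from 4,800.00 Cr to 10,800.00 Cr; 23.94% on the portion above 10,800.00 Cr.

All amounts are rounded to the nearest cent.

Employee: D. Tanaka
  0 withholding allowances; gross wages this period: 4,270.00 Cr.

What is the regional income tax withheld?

455.59 Cr

Regional Income Tax: taxable = 4,270.00 Cr
  372.24 Cr + 12.44% × (4,270.00 Cr − 3,600.00 Cr) = 372.24 Cr + 12.44% × 670.00 Cr = 455.59 Cr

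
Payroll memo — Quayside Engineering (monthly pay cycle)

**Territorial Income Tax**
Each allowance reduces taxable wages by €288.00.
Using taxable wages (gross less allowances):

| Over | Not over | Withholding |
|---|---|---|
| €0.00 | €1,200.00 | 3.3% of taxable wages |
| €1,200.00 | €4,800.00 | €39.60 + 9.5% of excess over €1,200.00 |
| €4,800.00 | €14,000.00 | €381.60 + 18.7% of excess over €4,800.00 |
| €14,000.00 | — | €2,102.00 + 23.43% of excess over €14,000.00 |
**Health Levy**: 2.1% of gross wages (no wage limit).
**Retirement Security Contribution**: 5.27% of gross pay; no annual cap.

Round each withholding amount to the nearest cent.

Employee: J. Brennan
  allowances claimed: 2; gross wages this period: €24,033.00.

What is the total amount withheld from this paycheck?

Territorial Income Tax: taxable = €24,033.00 − 2×€288.00 = €23,457.00
  €2,102.00 + 23.43% × (€23,457.00 − €14,000.00) = €2,102.00 + 23.43% × €9,457.00 = €4,317.78
Health Levy: 2.1% × €24,033.00 = €504.69
Retirement Security Contribution: 5.27% × €24,033.00 = €1,266.54
Total: €4,317.78 + €504.69 + €1,266.54 = €6,089.01

€6,089.01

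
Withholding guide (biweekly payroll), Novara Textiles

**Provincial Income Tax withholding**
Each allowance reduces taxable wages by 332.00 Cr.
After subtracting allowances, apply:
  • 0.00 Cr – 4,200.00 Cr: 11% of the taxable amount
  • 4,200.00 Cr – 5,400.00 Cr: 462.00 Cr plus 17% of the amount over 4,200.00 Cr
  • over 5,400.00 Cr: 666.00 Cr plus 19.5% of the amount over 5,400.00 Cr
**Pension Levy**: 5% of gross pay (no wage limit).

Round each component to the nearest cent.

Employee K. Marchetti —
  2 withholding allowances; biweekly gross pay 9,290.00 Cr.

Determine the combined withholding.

Provincial Income Tax: taxable = 9,290.00 Cr − 2×332.00 Cr = 8,626.00 Cr
  666.00 Cr + 19.5% × (8,626.00 Cr − 5,400.00 Cr) = 666.00 Cr + 19.5% × 3,226.00 Cr = 1,295.07 Cr
Pension Levy: 5% × 9,290.00 Cr = 464.50 Cr
Total: 1,295.07 Cr + 464.50 Cr = 1,759.57 Cr

1,759.57 Cr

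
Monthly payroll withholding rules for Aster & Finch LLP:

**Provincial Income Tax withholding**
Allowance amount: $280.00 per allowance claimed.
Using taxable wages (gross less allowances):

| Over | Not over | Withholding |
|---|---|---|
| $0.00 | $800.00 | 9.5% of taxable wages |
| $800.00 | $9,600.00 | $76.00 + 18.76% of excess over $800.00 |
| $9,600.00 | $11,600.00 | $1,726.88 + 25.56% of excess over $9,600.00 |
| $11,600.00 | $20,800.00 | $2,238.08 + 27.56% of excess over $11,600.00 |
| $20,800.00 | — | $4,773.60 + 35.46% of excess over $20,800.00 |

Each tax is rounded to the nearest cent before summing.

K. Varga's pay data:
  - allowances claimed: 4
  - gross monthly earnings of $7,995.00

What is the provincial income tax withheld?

Provincial Income Tax: taxable = $7,995.00 − 4×$280.00 = $6,875.00
  $76.00 + 18.76% × ($6,875.00 − $800.00) = $76.00 + 18.76% × $6,075.00 = $1,215.67

$1,215.67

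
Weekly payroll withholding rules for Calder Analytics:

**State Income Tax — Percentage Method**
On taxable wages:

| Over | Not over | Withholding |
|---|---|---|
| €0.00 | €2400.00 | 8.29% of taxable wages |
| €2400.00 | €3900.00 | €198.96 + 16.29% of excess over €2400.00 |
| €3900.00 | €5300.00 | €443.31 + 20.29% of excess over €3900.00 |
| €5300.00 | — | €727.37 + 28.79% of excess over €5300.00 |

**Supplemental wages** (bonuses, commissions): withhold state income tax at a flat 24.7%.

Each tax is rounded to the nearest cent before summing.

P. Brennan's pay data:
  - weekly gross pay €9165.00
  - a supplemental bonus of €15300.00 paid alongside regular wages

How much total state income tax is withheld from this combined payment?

€5619.20

State Income Tax: taxable = €9165.00
  €727.37 + 28.79% × (€9165.00 − €5300.00) = €727.37 + 28.79% × €3865.00 = €1840.10
Supplemental (24.7% flat on bonus): 24.7% × €15300.00 = €3779.10
Total state income tax: €1840.10 + €3779.10 = €5619.20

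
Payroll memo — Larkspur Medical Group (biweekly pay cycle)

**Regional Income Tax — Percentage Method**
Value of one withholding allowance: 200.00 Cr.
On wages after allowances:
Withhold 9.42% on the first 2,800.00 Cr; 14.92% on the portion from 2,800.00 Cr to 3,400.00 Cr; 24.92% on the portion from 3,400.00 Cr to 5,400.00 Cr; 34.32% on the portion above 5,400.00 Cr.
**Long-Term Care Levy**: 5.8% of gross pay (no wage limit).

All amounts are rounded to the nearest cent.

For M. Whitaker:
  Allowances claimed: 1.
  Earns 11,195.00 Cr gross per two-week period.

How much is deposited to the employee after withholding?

Regional Income Tax: taxable = 11,195.00 Cr − 1×200.00 Cr = 10,995.00 Cr
  851.68 Cr + 34.32% × (10,995.00 Cr − 5,400.00 Cr) = 851.68 Cr + 34.32% × 5,595.00 Cr = 2,771.88 Cr
Long-Term Care Levy: 5.8% × 11,195.00 Cr = 649.31 Cr
Total withheld: 2,771.88 Cr + 649.31 Cr = 3,421.19 Cr
Net pay: 11,195.00 Cr − 3,421.19 Cr = 7,773.81 Cr

7,773.81 Cr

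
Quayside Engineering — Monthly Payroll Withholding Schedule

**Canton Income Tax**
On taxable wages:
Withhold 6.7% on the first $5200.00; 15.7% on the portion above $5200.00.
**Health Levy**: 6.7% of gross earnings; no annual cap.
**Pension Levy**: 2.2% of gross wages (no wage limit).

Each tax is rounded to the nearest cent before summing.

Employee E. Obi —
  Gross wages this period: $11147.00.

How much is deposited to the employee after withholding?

Canton Income Tax: taxable = $11147.00
  $348.40 + 15.7% × ($11147.00 − $5200.00) = $348.40 + 15.7% × $5947.00 = $1282.08
Health Levy: 6.7% × $11147.00 = $746.85
Pension Levy: 2.2% × $11147.00 = $245.23
Total withheld: $1282.08 + $746.85 + $245.23 = $2274.16
Net pay: $11147.00 − $2274.16 = $8872.84

$8872.84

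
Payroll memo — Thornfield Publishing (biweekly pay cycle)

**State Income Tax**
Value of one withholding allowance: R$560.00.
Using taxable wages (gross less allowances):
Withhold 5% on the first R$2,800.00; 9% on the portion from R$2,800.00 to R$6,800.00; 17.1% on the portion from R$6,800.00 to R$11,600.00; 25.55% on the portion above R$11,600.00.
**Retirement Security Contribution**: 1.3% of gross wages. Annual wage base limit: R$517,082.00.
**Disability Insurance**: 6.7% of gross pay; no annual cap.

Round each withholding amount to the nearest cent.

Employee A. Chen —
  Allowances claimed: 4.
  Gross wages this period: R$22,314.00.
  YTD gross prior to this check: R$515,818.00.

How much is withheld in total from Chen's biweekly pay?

State Income Tax: taxable = R$22,314.00 − 4×R$560.00 = R$20,074.00
  R$1,320.80 + 25.55% × (R$20,074.00 − R$11,600.00) = R$1,320.80 + 25.55% × R$8,474.00 = R$3,485.91
Retirement Security Contribution: cap R$517,082.00 − YTD R$515,818.00 = R$1,264.00 subject; 1.3% × R$1,264.00 = R$16.43
Disability Insurance: 6.7% × R$22,314.00 = R$1,495.04
Total: R$3,485.91 + R$16.43 + R$1,495.04 = R$4,997.38

R$4,997.38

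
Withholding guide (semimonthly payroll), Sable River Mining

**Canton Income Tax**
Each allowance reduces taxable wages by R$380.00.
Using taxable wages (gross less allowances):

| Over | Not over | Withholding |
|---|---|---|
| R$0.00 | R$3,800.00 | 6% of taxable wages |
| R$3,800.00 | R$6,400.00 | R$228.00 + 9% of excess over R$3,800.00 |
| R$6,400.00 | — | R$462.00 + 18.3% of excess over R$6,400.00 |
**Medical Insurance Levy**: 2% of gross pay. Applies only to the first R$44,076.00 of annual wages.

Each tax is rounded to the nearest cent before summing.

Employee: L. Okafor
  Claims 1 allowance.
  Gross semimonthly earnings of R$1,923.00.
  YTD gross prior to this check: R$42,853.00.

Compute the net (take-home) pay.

R$1,805.96

Canton Income Tax: taxable = R$1,923.00 − 1×R$380.00 = R$1,543.00
  6% × R$1,543.00 = R$92.58
Medical Insurance Levy: cap R$44,076.00 − YTD R$42,853.00 = R$1,223.00 subject; 2% × R$1,223.00 = R$24.46
Total withheld: R$92.58 + R$24.46 = R$117.04
Net pay: R$1,923.00 − R$117.04 = R$1,805.96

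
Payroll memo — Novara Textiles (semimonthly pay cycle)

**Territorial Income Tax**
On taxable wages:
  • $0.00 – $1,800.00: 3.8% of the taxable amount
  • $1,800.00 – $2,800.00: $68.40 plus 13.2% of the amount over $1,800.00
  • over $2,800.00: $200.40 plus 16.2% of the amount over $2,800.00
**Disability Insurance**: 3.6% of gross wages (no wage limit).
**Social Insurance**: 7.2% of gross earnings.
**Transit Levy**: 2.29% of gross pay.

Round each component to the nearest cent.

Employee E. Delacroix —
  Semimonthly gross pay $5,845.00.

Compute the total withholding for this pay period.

$1,458.80

Territorial Income Tax: taxable = $5,845.00
  $200.40 + 16.2% × ($5,845.00 − $2,800.00) = $200.40 + 16.2% × $3,045.00 = $693.69
Disability Insurance: 3.6% × $5,845.00 = $210.42
Social Insurance: 7.2% × $5,845.00 = $420.84
Transit Levy: 2.29% × $5,845.00 = $133.85
Total: $693.69 + $210.42 + $420.84 + $133.85 = $1,458.80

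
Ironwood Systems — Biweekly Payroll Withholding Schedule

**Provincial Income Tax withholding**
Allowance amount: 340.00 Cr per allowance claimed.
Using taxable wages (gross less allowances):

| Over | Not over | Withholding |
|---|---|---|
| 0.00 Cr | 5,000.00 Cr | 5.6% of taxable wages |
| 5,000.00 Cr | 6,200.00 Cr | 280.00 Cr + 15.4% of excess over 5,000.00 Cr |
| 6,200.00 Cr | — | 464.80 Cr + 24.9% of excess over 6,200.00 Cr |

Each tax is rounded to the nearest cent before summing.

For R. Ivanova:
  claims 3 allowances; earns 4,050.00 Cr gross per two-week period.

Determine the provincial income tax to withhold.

Provincial Income Tax: taxable = 4,050.00 Cr − 3×340.00 Cr = 3,030.00 Cr
  5.6% × 3,030.00 Cr = 169.68 Cr

169.68 Cr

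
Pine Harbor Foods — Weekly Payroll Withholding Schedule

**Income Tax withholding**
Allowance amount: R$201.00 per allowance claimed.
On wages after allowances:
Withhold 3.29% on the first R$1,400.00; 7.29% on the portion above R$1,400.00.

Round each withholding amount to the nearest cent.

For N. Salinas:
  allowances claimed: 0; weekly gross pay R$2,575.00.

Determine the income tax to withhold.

Income Tax: taxable = R$2,575.00
  R$46.06 + 7.29% × (R$2,575.00 − R$1,400.00) = R$46.06 + 7.29% × R$1,175.00 = R$131.72

R$131.72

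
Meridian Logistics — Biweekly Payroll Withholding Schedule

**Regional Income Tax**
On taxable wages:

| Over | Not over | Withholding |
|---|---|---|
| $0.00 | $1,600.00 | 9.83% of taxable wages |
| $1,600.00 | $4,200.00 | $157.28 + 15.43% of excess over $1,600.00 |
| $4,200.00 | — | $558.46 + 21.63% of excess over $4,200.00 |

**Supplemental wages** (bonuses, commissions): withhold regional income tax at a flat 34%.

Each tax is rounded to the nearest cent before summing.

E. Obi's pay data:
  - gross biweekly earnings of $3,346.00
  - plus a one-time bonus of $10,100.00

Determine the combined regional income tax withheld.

Regional Income Tax: taxable = $3,346.00
  $157.28 + 15.43% × ($3,346.00 − $1,600.00) = $157.28 + 15.43% × $1,746.00 = $426.69
Supplemental (34% flat on bonus): 34% × $10,100.00 = $3,434.00
Total regional income tax: $426.69 + $3,434.00 = $3,860.69

$3,860.69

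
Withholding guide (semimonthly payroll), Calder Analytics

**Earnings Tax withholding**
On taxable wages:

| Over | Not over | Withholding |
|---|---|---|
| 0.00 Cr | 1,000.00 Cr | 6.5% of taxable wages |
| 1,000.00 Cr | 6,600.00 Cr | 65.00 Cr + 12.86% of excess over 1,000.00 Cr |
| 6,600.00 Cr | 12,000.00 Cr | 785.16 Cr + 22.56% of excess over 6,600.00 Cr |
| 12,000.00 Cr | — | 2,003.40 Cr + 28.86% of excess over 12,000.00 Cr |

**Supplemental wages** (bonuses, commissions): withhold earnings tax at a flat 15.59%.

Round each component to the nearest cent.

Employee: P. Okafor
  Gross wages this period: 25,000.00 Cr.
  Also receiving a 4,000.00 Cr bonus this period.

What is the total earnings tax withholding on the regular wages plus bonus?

Earnings Tax: taxable = 25,000.00 Cr
  2,003.40 Cr + 28.86% × (25,000.00 Cr − 12,000.00 Cr) = 2,003.40 Cr + 28.86% × 13,000.00 Cr = 5,755.20 Cr
Supplemental (15.59% flat on bonus): 15.59% × 4,000.00 Cr = 623.60 Cr
Total earnings tax: 5,755.20 Cr + 623.60 Cr = 6,378.80 Cr

6,378.80 Cr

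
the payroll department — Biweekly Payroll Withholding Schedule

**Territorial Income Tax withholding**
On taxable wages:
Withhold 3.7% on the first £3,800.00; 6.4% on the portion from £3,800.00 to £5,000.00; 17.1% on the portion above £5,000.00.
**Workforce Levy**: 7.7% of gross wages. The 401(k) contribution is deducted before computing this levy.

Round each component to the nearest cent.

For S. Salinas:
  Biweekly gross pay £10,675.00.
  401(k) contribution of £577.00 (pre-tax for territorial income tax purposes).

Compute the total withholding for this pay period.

£1,866.71

Territorial Income Tax: taxable = £10,675.00 − £577.00 = £10,098.00
  £217.40 + 17.1% × (£10,098.00 − £5,000.00) = £217.40 + 17.1% × £5,098.00 = £1,089.16
Workforce Levy: 7.7% × £10,098.00 = £777.55
Total: £1,089.16 + £777.55 = £1,866.71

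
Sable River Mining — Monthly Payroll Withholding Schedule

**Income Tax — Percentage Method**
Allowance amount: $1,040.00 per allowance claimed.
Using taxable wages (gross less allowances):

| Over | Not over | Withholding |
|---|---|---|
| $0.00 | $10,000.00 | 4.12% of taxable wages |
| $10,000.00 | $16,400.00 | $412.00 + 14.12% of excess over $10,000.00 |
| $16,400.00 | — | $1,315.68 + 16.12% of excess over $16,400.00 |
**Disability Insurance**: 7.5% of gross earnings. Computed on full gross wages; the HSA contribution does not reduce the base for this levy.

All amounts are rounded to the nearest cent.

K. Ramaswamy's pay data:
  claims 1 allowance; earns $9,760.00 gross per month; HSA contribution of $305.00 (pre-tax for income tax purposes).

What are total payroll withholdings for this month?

Income Tax: taxable = $9,760.00 − $305.00 − 1×$1,040.00 = $8,415.00
  4.12% × $8,415.00 = $346.70
Disability Insurance: 7.5% × $9,760.00 = $732.00
Total: $346.70 + $732.00 = $1,078.70

$1,078.70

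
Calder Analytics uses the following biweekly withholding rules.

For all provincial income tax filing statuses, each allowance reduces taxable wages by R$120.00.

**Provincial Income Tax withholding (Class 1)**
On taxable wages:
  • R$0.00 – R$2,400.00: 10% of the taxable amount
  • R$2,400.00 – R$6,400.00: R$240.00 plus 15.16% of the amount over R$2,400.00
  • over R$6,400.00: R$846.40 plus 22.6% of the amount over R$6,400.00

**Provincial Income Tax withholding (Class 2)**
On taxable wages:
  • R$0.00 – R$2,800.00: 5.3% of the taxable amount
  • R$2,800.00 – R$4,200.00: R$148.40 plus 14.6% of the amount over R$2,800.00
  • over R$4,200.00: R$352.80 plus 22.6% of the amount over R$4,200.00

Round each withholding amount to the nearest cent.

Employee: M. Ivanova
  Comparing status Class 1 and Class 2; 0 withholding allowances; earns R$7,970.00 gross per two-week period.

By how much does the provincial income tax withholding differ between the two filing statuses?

Provincial Income Tax (Class 1): taxable = R$7,970.00
  R$846.40 + 22.6% × (R$7,970.00 − R$6,400.00) = R$846.40 + 22.6% × R$1,570.00 = R$1,201.22
Provincial Income Tax (Class 2): taxable = R$7,970.00
  R$352.80 + 22.6% × (R$7,970.00 − R$4,200.00) = R$352.80 + 22.6% × R$3,770.00 = R$1,204.82
Difference: |R$1,201.22 − R$1,204.82| = R$3.60 (higher under Class 2)

R$3.60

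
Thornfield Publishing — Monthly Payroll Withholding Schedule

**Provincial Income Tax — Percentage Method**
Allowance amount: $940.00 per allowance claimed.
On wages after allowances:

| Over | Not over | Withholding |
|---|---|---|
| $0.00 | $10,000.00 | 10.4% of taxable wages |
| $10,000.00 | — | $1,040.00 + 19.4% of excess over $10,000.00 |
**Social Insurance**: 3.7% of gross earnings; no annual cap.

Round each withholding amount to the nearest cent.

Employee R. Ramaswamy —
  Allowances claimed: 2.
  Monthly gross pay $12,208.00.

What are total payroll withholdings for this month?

$1,555.33

Provincial Income Tax: taxable = $12,208.00 − 2×$940.00 = $10,328.00
  $1,040.00 + 19.4% × ($10,328.00 − $10,000.00) = $1,040.00 + 19.4% × $328.00 = $1,103.63
Social Insurance: 3.7% × $12,208.00 = $451.70
Total: $1,103.63 + $451.70 = $1,555.33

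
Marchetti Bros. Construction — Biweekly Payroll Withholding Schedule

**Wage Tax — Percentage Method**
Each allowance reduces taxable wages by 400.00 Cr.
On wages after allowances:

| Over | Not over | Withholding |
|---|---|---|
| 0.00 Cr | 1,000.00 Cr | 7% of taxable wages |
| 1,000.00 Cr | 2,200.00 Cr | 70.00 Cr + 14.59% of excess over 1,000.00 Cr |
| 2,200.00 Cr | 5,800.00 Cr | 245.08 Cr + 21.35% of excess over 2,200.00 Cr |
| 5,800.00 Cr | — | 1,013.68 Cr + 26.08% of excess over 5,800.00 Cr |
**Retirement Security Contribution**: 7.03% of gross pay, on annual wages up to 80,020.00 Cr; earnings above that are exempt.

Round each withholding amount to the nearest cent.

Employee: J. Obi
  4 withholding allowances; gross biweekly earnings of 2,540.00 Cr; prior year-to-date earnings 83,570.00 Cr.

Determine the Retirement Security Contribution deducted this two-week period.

0.00 Cr

Retirement Security Contribution: YTD 83,570.00 Cr ≥ cap 80,020.00 Cr → 0.00 Cr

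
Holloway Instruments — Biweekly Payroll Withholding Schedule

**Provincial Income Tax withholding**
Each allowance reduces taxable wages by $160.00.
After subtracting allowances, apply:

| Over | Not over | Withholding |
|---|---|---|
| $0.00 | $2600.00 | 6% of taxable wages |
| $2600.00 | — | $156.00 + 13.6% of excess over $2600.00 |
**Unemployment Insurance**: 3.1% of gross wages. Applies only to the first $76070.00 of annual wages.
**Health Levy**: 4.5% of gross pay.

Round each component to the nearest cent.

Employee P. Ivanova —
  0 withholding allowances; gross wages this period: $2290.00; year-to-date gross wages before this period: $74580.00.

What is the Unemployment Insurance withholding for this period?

$46.19

Unemployment Insurance: cap $76070.00 − YTD $74580.00 = $1490.00 subject; 3.1% × $1490.00 = $46.19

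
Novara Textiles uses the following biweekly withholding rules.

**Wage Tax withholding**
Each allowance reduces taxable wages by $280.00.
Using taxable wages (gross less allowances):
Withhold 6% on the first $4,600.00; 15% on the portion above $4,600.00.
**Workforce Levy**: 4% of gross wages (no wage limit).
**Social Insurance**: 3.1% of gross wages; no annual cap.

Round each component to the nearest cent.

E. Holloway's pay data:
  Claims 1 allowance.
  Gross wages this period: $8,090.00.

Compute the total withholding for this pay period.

$1,331.89

Wage Tax: taxable = $8,090.00 − 1×$280.00 = $7,810.00
  $276.00 + 15% × ($7,810.00 − $4,600.00) = $276.00 + 15% × $3,210.00 = $757.50
Workforce Levy: 4% × $8,090.00 = $323.60
Social Insurance: 3.1% × $8,090.00 = $250.79
Total: $757.50 + $323.60 + $250.79 = $1,331.89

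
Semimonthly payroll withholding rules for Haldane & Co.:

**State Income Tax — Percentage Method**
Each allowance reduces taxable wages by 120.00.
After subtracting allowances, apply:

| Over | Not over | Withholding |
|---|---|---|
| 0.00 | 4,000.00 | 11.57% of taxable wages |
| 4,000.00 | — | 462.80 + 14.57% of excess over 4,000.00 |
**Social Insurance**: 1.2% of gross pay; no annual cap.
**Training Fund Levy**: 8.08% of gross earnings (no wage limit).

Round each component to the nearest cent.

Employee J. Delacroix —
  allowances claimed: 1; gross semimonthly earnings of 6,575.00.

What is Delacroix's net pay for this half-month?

5,144.35

State Income Tax: taxable = 6,575.00 − 1×120.00 = 6,455.00
  462.80 + 14.57% × (6,455.00 − 4,000.00) = 462.80 + 14.57% × 2,455.00 = 820.49
Social Insurance: 1.2% × 6,575.00 = 78.90
Training Fund Levy: 8.08% × 6,575.00 = 531.26
Total withheld: 820.49 + 78.90 + 531.26 = 1,430.65
Net pay: 6,575.00 − 1,430.65 = 5,144.35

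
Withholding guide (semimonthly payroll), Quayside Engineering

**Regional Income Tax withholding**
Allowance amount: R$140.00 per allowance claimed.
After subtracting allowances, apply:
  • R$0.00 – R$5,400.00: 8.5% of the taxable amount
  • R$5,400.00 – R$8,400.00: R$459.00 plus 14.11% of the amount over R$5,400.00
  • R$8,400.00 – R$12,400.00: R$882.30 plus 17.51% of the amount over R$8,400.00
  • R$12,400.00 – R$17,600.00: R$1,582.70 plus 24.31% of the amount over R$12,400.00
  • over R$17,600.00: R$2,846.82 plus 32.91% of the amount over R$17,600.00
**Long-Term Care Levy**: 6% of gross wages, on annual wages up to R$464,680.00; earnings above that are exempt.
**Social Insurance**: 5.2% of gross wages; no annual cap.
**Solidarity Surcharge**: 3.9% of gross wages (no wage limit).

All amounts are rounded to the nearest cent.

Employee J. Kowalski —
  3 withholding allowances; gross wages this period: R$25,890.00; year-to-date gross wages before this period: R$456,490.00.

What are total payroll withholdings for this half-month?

R$8,284.23

Regional Income Tax: taxable = R$25,890.00 − 3×R$140.00 = R$25,470.00
  R$2,846.82 + 32.91% × (R$25,470.00 − R$17,600.00) = R$2,846.82 + 32.91% × R$7,870.00 = R$5,436.84
Long-Term Care Levy: cap R$464,680.00 − YTD R$456,490.00 = R$8,190.00 subject; 6% × R$8,190.00 = R$491.40
Social Insurance: 5.2% × R$25,890.00 = R$1,346.28
Solidarity Surcharge: 3.9% × R$25,890.00 = R$1,009.71
Total: R$5,436.84 + R$491.40 + R$1,346.28 + R$1,009.71 = R$8,284.23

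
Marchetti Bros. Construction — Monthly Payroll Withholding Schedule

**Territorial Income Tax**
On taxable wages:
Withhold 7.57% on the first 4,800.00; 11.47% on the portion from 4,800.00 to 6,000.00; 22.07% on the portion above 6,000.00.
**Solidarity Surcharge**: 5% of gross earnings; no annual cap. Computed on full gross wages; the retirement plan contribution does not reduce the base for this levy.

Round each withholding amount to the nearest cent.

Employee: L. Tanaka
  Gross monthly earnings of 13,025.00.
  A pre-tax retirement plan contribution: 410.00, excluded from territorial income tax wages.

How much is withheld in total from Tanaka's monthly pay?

2,612.18

Territorial Income Tax: taxable = 13,025.00 − 410.00 = 12,615.00
  501.00 + 22.07% × (12,615.00 − 6,000.00) = 501.00 + 22.07% × 6,615.00 = 1,960.93
Solidarity Surcharge: 5% × 13,025.00 = 651.25
Total: 1,960.93 + 651.25 = 2,612.18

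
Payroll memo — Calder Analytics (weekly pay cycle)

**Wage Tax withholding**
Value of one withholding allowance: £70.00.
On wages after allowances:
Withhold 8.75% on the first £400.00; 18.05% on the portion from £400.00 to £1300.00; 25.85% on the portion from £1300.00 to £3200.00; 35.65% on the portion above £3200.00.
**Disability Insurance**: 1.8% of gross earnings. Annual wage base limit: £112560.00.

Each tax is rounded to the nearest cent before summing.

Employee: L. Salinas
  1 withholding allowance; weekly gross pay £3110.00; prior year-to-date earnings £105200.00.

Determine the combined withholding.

Wage Tax: taxable = £3110.00 − 1×£70.00 = £3040.00
  £197.45 + 25.85% × (£3040.00 − £1300.00) = £197.45 + 25.85% × £1740.00 = £647.24
Disability Insurance: 1.8% × £3110.00 = £55.98
Total: £647.24 + £55.98 = £703.22

£703.22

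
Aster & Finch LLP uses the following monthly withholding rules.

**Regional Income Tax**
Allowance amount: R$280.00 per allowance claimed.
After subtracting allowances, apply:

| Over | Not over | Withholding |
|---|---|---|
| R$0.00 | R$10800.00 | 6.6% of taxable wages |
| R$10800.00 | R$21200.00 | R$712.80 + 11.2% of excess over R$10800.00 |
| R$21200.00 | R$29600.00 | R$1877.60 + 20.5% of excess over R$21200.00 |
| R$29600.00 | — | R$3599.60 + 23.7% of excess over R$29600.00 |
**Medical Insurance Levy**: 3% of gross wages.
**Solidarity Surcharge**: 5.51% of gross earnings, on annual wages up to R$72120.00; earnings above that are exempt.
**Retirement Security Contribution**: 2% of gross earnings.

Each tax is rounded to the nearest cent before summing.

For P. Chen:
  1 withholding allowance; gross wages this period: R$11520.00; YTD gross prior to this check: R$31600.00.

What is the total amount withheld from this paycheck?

Regional Income Tax: taxable = R$11520.00 − 1×R$280.00 = R$11240.00
  R$712.80 + 11.2% × (R$11240.00 − R$10800.00) = R$712.80 + 11.2% × R$440.00 = R$762.08
Medical Insurance Levy: 3% × R$11520.00 = R$345.60
Solidarity Surcharge: 5.51% × R$11520.00 = R$634.75
Retirement Security Contribution: 2% × R$11520.00 = R$230.40
Total: R$762.08 + R$345.60 + R$634.75 + R$230.40 = R$1972.83

R$1972.83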